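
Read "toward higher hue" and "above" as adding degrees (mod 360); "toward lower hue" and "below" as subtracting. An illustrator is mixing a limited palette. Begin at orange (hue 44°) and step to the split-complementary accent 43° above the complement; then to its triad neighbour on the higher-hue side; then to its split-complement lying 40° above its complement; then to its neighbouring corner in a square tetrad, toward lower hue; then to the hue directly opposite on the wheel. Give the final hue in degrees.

337°

split-comp 43° ↑ +223°: 44 + 223 = 267°
triadic ↑ +120°: 267 + 120 = 387 → 387 − 360 = 27°
split-comp 40° ↑ +220°: 27 + 220 = 247°
square ↓ −90°: 247 − 90 = 157°
complement +180°: 157 + 180 = 337°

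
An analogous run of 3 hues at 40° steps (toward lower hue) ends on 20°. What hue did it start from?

2 steps of 40° (toward lower hue) give a net shift of −80°.
Start = end − shift: 20 + 80 = 100°

100°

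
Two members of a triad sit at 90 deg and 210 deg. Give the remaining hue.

330°

A triad spaces three hues 120° apart.
The full set is {90°, 210°, 330°}.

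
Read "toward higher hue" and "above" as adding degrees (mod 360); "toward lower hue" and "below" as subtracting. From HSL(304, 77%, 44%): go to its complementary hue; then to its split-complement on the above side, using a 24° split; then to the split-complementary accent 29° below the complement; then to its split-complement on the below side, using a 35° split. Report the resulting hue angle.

264°

complement +180°: 304 + 180 = 484 → 484 − 360 = 124°
split-comp 24° ↑ +204°: 124 + 204 = 328°
split-comp 29° ↓ +151°: 328 + 151 = 479 → 479 − 360 = 119°
split-comp 35° ↓ +145°: 119 + 145 = 264°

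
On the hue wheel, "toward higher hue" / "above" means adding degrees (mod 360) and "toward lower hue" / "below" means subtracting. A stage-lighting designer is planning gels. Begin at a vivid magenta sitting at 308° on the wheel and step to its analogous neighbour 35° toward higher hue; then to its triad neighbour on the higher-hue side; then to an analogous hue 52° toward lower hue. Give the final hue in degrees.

+35° (analog 35° ↑): 308 + 35 = 343°
+120° (triadic ↑): 343 + 120 = 463 → 463 − 360 = 103°
−52° (analog 52° ↓): 103 − 52 = 51°

51°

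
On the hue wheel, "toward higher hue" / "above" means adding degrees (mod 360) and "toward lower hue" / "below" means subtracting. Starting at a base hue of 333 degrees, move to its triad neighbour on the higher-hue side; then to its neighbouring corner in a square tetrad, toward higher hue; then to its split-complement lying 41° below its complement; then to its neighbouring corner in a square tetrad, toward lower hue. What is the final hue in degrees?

232°

333 + 120 = 453 → 453 − 360 = 93°   (triadic ↑)
93 + 90 = 183°   (square ↑)
183 + 139 = 322°   (split-comp 41° ↓)
322 − 90 = 232°   (square ↓)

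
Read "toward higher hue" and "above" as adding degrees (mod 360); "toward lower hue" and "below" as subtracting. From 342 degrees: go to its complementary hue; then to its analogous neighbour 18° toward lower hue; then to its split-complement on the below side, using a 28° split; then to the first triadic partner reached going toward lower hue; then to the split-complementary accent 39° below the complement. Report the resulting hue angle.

317°

342 + 180 = 522 → 522 − 360 = 162°   (complement)
162 − 18 = 144°   (analog 18° ↓)
144 + 152 = 296°   (split-comp 28° ↓)
296 − 120 = 176°   (triadic ↓)
176 + 141 = 317°   (split-comp 39° ↓)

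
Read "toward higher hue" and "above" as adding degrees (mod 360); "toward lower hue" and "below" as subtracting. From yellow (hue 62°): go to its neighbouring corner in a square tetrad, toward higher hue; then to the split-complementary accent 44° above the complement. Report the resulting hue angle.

+90° (square ↑): 62 + 90 = 152°
+224° (split-comp 44° ↑): 152 + 224 = 376 → 376 − 360 = 16°

16°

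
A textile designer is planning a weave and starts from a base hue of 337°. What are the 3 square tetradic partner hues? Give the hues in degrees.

A square tetradic scheme places four hues every 90°.
337 + 90 = 427 → 427 − 360 = 67°
337 + 180 = 517 → 517 − 360 = 157°
337 + 270 = 607 → 607 − 360 = 247°

67°, 157° and 247°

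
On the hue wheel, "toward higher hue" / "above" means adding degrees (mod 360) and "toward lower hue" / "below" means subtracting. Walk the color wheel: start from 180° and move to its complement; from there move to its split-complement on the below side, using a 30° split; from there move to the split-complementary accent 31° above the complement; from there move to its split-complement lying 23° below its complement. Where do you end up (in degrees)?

180 + 180 = 360 → 360 − 360 = 0°   (complement)
0 + 150 = 150°   (split-comp 30° ↓)
150 + 211 = 361 → 361 − 360 = 1°   (split-comp 31° ↑)
1 + 157 = 158°   (split-comp 23° ↓)

158°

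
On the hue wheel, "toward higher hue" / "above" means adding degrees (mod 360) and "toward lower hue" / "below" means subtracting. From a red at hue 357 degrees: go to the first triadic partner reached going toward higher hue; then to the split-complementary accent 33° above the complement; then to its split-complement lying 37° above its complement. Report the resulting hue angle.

triadic ↑ +120°: 357 + 120 = 477 → 477 − 360 = 117°
split-comp 33° ↑ +213°: 117 + 213 = 330°
split-comp 37° ↑ +217°: 330 + 217 = 547 → 547 − 360 = 187°

187°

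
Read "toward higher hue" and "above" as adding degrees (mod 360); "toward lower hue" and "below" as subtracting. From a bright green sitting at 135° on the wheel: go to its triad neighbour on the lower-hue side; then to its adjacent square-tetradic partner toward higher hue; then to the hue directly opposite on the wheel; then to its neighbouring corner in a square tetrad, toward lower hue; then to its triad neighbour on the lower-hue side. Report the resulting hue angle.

75°

triadic ↓ −120°: 135 − 120 = 15°
square ↑ +90°: 15 + 90 = 105°
complement +180°: 105 + 180 = 285°
square ↓ −90°: 285 − 90 = 195°
triadic ↓ −120°: 195 − 120 = 75°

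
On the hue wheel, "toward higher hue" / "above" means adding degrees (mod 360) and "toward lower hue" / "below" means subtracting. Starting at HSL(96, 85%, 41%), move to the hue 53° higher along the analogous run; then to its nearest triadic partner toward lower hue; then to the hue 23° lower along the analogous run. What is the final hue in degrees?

+53° (analog 53° ↑): 96 + 53 = 149°
−120° (triadic ↓): 149 − 120 = 29°
−23° (analog 23° ↓): 29 − 23 = 6°

6°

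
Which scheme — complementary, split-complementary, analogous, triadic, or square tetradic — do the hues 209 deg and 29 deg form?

Sort the hues: 29°, 209°.
Successive gaps around the wheel: 180°, 180°.
Two hues 180° apart are complementary.

complementary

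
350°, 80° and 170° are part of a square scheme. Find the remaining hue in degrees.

A square tetradic scheme places four hues every 90°.
The full set through 80° is {80°, 170°, 260°, 350°}.
Given {80°, 170°, 350°}, the missing hue is 260°.

260°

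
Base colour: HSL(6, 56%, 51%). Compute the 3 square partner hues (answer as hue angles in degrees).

96°, 186°, and 276°

A square tetradic scheme places four hues every 90°.
6 + 90 = 96°
6 + 180 = 186°
6 + 270 = 276°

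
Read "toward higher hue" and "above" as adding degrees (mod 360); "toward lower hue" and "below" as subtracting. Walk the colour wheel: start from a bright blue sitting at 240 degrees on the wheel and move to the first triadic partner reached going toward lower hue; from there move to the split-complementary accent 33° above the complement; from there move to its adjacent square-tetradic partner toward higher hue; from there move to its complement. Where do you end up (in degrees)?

240 − 120 = 120°   (triadic ↓)
120 + 213 = 333°   (split-comp 33° ↑)
333 + 90 = 423 → 423 − 360 = 63°   (square ↑)
63 + 180 = 243°   (complement)

243°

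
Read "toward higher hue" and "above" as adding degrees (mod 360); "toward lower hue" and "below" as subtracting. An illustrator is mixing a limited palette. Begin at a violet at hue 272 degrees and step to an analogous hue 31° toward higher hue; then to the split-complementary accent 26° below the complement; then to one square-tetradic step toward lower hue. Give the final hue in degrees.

7°

+31° (analog 31° ↑): 272 + 31 = 303°
+154° (split-comp 26° ↓): 303 + 154 = 457 → 457 − 360 = 97°
−90° (square ↓): 97 − 90 = 7°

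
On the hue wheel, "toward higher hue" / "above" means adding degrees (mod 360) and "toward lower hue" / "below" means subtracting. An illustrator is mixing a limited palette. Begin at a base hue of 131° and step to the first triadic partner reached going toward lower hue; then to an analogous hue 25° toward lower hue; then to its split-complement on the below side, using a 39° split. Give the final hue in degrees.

triadic ↓ −120°: 131 − 120 = 11°
analog 25° ↓ −25°: 11 − 25 = -14 → -14 + 360 = 346°
split-comp 39° ↓ +141°: 346 + 141 = 487 → 487 − 360 = 127°

127°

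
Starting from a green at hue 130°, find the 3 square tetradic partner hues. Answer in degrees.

A square tetradic scheme places four hues every 90°.
130 + 90 = 220°
130 + 180 = 310°
130 + 270 = 400 → 400 − 360 = 40°

220°, 310°, and 40°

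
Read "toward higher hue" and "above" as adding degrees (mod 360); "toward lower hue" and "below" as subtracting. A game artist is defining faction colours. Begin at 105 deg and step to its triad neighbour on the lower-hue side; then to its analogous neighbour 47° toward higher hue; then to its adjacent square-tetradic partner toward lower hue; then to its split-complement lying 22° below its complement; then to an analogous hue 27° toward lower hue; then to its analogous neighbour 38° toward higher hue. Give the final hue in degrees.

111°

105 − 120 = -15 → -15 + 360 = 345°   (triadic ↓)
345 + 47 = 392 → 392 − 360 = 32°   (analog 47° ↑)
32 − 90 = -58 → -58 + 360 = 302°   (square ↓)
302 + 158 = 460 → 460 − 360 = 100°   (split-comp 22° ↓)
100 − 27 = 73°   (analog 27° ↓)
73 + 38 = 111°   (analog 38° ↑)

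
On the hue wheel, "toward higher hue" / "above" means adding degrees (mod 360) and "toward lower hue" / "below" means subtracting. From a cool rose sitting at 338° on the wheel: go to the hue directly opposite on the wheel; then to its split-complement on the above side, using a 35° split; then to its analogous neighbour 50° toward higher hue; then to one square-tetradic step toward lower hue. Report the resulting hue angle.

complement +180°: 338 + 180 = 518 → 518 − 360 = 158°
split-comp 35° ↑ +215°: 158 + 215 = 373 → 373 − 360 = 13°
analog 50° ↑ +50°: 13 + 50 = 63°
square ↓ −90°: 63 − 90 = -27 → -27 + 360 = 333°

333°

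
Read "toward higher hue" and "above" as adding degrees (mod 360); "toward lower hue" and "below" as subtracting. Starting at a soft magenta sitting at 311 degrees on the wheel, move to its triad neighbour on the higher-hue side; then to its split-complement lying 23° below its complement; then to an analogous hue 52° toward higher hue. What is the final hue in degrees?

280°

311 + 120 = 431 → 431 − 360 = 71°   (triadic ↑)
71 + 157 = 228°   (split-comp 23° ↓)
228 + 52 = 280°   (analog 52° ↑)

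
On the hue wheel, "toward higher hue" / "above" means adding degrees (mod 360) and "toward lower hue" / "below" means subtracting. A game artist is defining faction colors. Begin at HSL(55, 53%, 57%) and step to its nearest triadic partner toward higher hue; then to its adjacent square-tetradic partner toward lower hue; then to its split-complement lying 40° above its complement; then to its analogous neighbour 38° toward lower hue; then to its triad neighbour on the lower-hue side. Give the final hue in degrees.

147°

55 + 120 = 175°   (triadic ↑)
175 − 90 = 85°   (square ↓)
85 + 220 = 305°   (split-comp 40° ↑)
305 − 38 = 267°   (analog 38° ↓)
267 − 120 = 147°   (triadic ↓)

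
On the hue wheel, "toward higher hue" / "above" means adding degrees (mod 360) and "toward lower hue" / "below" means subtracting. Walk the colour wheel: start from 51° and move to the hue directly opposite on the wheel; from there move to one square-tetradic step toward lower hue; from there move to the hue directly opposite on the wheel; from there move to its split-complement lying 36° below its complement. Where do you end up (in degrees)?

+180° (complement): 51 + 180 = 231°
−90° (square ↓): 231 − 90 = 141°
+180° (complement): 141 + 180 = 321°
+144° (split-comp 36° ↓): 321 + 144 = 465 → 465 − 360 = 105°

105°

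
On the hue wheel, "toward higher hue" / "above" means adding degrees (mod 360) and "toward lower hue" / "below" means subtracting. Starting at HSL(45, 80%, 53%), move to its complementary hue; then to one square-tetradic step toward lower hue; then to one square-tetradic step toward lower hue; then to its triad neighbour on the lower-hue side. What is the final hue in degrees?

+180° (complement): 45 + 180 = 225°
−90° (square ↓): 225 − 90 = 135°
−90° (square ↓): 135 − 90 = 45°
−120° (triadic ↓): 45 − 120 = -75 → -75 + 360 = 285°

285°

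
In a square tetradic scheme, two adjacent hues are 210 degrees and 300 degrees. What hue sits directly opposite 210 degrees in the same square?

A square tetradic scheme places four hues 90° apart; opposite corners are 180° apart.
210 + 180 = 390 → 390 − 360 = 30°

30°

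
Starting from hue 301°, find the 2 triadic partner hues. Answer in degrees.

A triad places three hues 120° apart.
301 + 120 = 421 → 421 − 360 = 61°
301 + 240 = 541 → 541 − 360 = 181°

61° and 181°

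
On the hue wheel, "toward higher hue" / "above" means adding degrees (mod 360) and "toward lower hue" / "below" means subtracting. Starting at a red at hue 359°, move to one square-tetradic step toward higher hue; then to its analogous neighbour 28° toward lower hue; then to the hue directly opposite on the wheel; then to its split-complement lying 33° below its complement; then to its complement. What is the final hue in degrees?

208°

+90° (square ↑): 359 + 90 = 449 → 449 − 360 = 89°
−28° (analog 28° ↓): 89 − 28 = 61°
+180° (complement): 61 + 180 = 241°
+147° (split-comp 33° ↓): 241 + 147 = 388 → 388 − 360 = 28°
+180° (complement): 28 + 180 = 208°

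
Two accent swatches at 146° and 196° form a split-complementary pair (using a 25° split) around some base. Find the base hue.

The accents sit 25° either side of the complement, so the complement is their short-arc midpoint on the wheel.
Short-arc midpoint of 146° and 196°: 171°.
Base is 180° from the complement: 171 − 180 = -9 → -9 + 360 = 351°

351°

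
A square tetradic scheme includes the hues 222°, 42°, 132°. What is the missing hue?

312°

A square tetradic scheme places four hues every 90°.
The full set through 42° is {42°, 132°, 222°, 312°}.
Given {42°, 132°, 222°}, the missing hue is 312°.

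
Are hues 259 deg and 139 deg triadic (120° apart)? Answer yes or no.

yes

Angular distance: |259 − 139| = 120 = 120°.
Triadic (120° apart) requires 120°.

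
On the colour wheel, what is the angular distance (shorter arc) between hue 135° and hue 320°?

|135 − 320| = 185.
The shorter arc is 360 − 185 = 175°.

175°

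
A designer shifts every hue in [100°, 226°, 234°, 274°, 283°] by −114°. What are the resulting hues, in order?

100 − 114 = -14 → -14 + 360 = 346°
226 − 114 = 112°
234 − 114 = 120°
274 − 114 = 160°
283 − 114 = 169°

346°, 112°, 120°, 160°, 169°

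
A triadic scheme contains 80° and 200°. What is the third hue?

A triad spaces three hues 120° apart.
The full set is {80°, 200°, 320°}.

320°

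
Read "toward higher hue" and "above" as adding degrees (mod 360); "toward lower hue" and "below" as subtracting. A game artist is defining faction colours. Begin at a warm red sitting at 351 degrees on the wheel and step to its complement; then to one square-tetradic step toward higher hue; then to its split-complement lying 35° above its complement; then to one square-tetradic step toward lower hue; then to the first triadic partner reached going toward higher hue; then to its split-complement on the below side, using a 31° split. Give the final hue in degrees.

295°

complement +180°: 351 + 180 = 531 → 531 − 360 = 171°
square ↑ +90°: 171 + 90 = 261°
split-comp 35° ↑ +215°: 261 + 215 = 476 → 476 − 360 = 116°
square ↓ −90°: 116 − 90 = 26°
triadic ↑ +120°: 26 + 120 = 146°
split-comp 31° ↓ +149°: 146 + 149 = 295°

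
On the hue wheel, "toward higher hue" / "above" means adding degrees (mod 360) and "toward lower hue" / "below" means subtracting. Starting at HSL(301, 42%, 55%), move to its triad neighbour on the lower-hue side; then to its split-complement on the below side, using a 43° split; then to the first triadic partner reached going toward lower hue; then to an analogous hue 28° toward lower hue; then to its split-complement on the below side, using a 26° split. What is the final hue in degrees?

324°

triadic ↓ −120°: 301 − 120 = 181°
split-comp 43° ↓ +137°: 181 + 137 = 318°
triadic ↓ −120°: 318 − 120 = 198°
analog 28° ↓ −28°: 198 − 28 = 170°
split-comp 26° ↓ +154°: 170 + 154 = 324°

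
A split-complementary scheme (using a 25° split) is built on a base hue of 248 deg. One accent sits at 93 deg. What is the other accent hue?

43°

Split-complementary hues sit 25° either side of the complement.
Complement of the base 248°: 248 + 180 = 428 → 428 − 360 = 68°
The given accent 93° is 25° one side of 68°; the other accent sits 25° the other side: 68 − 25 = 43°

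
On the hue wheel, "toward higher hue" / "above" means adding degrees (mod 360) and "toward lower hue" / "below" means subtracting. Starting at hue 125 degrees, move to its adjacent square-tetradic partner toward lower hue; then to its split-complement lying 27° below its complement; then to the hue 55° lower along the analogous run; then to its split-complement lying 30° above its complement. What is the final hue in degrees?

square ↓ −90°: 125 − 90 = 35°
split-comp 27° ↓ +153°: 35 + 153 = 188°
analog 55° ↓ −55°: 188 − 55 = 133°
split-comp 30° ↑ +210°: 133 + 210 = 343°

343°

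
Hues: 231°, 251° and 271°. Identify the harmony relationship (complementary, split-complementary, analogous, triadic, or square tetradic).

analogous

Sort the hues: 231°, 251°, 271°.
Successive gaps around the wheel: 20°, 20°, 320°.
A run of hues at equal small steps (20°) with one large closing gap is an analogous group.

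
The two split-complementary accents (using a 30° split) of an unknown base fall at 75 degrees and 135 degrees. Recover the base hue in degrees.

The accents sit 30° either side of the complement, so the complement is their short-arc midpoint on the wheel.
Short-arc midpoint of 75° and 135°: 105°.
Base is 180° from the complement: 105 − 180 = -75 → -75 + 360 = 285°

285°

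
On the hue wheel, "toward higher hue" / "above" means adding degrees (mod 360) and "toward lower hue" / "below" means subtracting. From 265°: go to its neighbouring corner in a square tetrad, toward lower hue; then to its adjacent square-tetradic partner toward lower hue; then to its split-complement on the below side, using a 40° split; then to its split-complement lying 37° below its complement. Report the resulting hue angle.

8°

−90° (square ↓): 265 − 90 = 175°
−90° (square ↓): 175 − 90 = 85°
+140° (split-comp 40° ↓): 85 + 140 = 225°
+143° (split-comp 37° ↓): 225 + 143 = 368 → 368 − 360 = 8°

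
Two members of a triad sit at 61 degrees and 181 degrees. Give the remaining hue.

301°

A triad spaces three hues 120° apart.
The full set is {61°, 181°, 301°}.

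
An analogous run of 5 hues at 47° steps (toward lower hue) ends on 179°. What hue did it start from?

4 steps of 47° (toward lower hue) give a net shift of −188°.
Start = end − shift: 179 + 188 = 367 → 367 − 360 = 7°

7°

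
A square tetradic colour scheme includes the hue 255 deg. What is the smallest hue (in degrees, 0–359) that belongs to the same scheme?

75°

A square tetradic scheme places four hues every 90°.
The full set through 255° is {75°, 165°, 255°, 345°}.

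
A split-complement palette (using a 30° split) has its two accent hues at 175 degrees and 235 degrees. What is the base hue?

The accents sit 30° either side of the complement, so the complement is their short-arc midpoint on the wheel.
Short-arc midpoint of 175° and 235°: 205°.
Base is 180° from the complement: 205 − 180 = 25°

25°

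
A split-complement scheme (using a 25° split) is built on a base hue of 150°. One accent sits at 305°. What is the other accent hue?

Split-complementary hues sit 25° either side of the complement.
Complement of the base 150°: 150 + 180 = 330°
The given accent 305° is 25° one side of 330°; the other accent sits 25° the other side: 330 + 25 = 355°

355°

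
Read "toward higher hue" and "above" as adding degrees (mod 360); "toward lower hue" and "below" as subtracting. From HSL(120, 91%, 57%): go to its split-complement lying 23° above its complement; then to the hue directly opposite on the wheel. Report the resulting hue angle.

143°

120 + 203 = 323°   (split-comp 23° ↑)
323 + 180 = 503 → 503 − 360 = 143°   (complement)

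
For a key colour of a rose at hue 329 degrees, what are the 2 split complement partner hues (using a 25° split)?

124° and 174°

Split-complementary hues sit 25° either side of the complement.
Complement of 329 degrees: 329 + 180 = 509 → 509 − 360 = 149°
149 − 25 = 124°
149 + 25 = 174°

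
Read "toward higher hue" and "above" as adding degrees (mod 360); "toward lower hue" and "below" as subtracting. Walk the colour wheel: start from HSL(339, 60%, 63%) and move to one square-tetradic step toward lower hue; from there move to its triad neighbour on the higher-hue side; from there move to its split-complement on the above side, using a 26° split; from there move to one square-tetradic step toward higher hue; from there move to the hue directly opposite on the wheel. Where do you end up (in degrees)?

125°

−90° (square ↓): 339 − 90 = 249°
+120° (triadic ↑): 249 + 120 = 369 → 369 − 360 = 9°
+206° (split-comp 26° ↑): 9 + 206 = 215°
+90° (square ↑): 215 + 90 = 305°
+180° (complement): 305 + 180 = 485 → 485 − 360 = 125°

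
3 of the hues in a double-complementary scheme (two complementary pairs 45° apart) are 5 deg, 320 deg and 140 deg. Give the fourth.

A rectangular tetradic uses two complementary pairs 45° apart: offsets 0°, 45°, 180°, 225°.
Among {5°, 140°, 320°}, 140° and 320° are a 180° pair.
The remaining hue 5° needs its own complement: 5 + 180 = 185°

185°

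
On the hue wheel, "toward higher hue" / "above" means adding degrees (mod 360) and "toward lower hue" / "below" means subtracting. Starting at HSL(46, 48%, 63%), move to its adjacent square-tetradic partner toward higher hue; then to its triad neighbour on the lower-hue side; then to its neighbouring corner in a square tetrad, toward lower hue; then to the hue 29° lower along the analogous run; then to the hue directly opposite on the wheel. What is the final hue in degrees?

77°

46 + 90 = 136°   (square ↑)
136 − 120 = 16°   (triadic ↓)
16 − 90 = -74 → -74 + 360 = 286°   (square ↓)
286 − 29 = 257°   (analog 29° ↓)
257 + 180 = 437 → 437 − 360 = 77°   (complement)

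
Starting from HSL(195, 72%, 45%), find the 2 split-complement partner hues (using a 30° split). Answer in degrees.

345° and 45°

Split-complementary hues sit 30° either side of the complement.
Complement of 195 deg: 195 + 180 = 375 → 375 − 360 = 15°
15 − 30 = -15 → -15 + 360 = 345°
15 + 30 = 45°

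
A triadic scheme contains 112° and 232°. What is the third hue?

352°

A triad spaces three hues 120° apart.
The full set is {112°, 232°, 352°}.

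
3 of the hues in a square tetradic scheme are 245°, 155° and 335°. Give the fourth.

65°

A square tetradic scheme places four hues every 90°.
The full set through 155° is {65°, 155°, 245°, 335°}.
Given {155°, 245°, 335°}, the missing hue is 65°.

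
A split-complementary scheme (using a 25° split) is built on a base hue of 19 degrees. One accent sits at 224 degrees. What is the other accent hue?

Split-complementary hues sit 25° either side of the complement.
Complement of the base 19°: 19 + 180 = 199°
The given accent 224° is 25° one side of 199°; the other accent sits 25° the other side: 199 − 25 = 174°

174°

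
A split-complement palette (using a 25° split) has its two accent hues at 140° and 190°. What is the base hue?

The accents sit 25° either side of the complement, so the complement is their short-arc midpoint on the wheel.
Short-arc midpoint of 140° and 190°: 165°.
Base is 180° from the complement: 165 − 180 = -15 → -15 + 360 = 345°

345°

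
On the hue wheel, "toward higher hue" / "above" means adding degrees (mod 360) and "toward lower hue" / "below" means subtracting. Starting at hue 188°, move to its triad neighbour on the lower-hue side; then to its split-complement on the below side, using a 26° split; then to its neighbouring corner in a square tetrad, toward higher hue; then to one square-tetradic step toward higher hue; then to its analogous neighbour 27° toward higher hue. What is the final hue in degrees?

188 − 120 = 68°   (triadic ↓)
68 + 154 = 222°   (split-comp 26° ↓)
222 + 90 = 312°   (square ↑)
312 + 90 = 402 → 402 − 360 = 42°   (square ↑)
42 + 27 = 69°   (analog 27° ↑)

69°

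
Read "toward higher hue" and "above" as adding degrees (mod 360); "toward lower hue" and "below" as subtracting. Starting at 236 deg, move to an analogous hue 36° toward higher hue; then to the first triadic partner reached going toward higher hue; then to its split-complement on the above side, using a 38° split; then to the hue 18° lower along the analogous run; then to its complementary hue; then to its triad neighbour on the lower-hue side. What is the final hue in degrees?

analog 36° ↑ +36°: 236 + 36 = 272°
triadic ↑ +120°: 272 + 120 = 392 → 392 − 360 = 32°
split-comp 38° ↑ +218°: 32 + 218 = 250°
analog 18° ↓ −18°: 250 − 18 = 232°
complement +180°: 232 + 180 = 412 → 412 − 360 = 52°
triadic ↓ −120°: 52 − 120 = -68 → -68 + 360 = 292°

292°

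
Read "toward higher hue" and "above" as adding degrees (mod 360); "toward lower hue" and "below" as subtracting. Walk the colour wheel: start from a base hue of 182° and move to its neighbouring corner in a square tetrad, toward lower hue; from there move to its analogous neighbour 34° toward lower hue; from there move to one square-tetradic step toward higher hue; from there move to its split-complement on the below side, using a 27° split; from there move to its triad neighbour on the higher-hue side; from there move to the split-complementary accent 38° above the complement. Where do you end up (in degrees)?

279°

−90° (square ↓): 182 − 90 = 92°
−34° (analog 34° ↓): 92 − 34 = 58°
+90° (square ↑): 58 + 90 = 148°
+153° (split-comp 27° ↓): 148 + 153 = 301°
+120° (triadic ↑): 301 + 120 = 421 → 421 − 360 = 61°
+218° (split-comp 38° ↑): 61 + 218 = 279°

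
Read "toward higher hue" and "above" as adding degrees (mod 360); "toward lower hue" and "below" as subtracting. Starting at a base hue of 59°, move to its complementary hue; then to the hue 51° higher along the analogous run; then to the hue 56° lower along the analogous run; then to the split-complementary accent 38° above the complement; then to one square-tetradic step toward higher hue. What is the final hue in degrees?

182°

+180° (complement): 59 + 180 = 239°
+51° (analog 51° ↑): 239 + 51 = 290°
−56° (analog 56° ↓): 290 − 56 = 234°
+218° (split-comp 38° ↑): 234 + 218 = 452 → 452 − 360 = 92°
+90° (square ↑): 92 + 90 = 182°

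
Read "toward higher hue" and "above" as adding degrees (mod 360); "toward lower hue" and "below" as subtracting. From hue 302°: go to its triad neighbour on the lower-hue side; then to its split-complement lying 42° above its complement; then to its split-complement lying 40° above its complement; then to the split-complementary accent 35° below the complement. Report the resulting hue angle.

49°

−120° (triadic ↓): 302 − 120 = 182°
+222° (split-comp 42° ↑): 182 + 222 = 404 → 404 − 360 = 44°
+220° (split-comp 40° ↑): 44 + 220 = 264°
+145° (split-comp 35° ↓): 264 + 145 = 409 → 409 − 360 = 49°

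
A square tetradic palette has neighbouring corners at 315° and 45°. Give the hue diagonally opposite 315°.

A square tetradic scheme places four hues 90° apart; opposite corners are 180° apart.
315 + 180 = 495 → 495 − 360 = 135°

135°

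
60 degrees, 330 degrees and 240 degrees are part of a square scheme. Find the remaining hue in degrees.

150°

A square tetradic scheme places four hues every 90°.
The full set through 60° is {60°, 150°, 240°, 330°}.
Given {60°, 240°, 330°}, the missing hue is 150°.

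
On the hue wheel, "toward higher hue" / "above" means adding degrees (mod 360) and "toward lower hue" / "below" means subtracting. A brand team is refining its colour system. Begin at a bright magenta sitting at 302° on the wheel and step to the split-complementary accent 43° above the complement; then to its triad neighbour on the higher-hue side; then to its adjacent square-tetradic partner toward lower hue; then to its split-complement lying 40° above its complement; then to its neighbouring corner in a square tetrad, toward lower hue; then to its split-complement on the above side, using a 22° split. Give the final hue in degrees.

302 + 223 = 525 → 525 − 360 = 165°   (split-comp 43° ↑)
165 + 120 = 285°   (triadic ↑)
285 − 90 = 195°   (square ↓)
195 + 220 = 415 → 415 − 360 = 55°   (split-comp 40° ↑)
55 − 90 = -35 → -35 + 360 = 325°   (square ↓)
325 + 202 = 527 → 527 − 360 = 167°   (split-comp 22° ↑)

167°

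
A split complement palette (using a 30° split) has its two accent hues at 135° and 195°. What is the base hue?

345°

The accents sit 30° either side of the complement, so the complement is their short-arc midpoint on the wheel.
Short-arc midpoint of 135° and 195°: 165°.
Base is 180° from the complement: 165 − 180 = -15 → -15 + 360 = 345°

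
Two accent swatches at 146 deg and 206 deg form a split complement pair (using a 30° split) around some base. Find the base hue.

The accents sit 30° either side of the complement, so the complement is their short-arc midpoint on the wheel.
Short-arc midpoint of 146° and 206°: 176°.
Base is 180° from the complement: 176 − 180 = -4 → -4 + 360 = 356°

356°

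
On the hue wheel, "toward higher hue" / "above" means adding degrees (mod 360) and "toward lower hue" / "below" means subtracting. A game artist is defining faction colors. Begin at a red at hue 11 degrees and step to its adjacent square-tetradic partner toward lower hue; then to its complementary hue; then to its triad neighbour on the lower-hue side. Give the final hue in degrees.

341°

11 − 90 = -79 → -79 + 360 = 281°   (square ↓)
281 + 180 = 461 → 461 − 360 = 101°   (complement)
101 − 120 = -19 → -19 + 360 = 341°   (triadic ↓)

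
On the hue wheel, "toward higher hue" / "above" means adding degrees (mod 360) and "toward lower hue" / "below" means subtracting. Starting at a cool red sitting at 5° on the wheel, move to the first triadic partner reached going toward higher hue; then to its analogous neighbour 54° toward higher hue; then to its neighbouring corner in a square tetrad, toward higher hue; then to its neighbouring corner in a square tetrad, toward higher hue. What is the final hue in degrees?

359°

+120° (triadic ↑): 5 + 120 = 125°
+54° (analog 54° ↑): 125 + 54 = 179°
+90° (square ↑): 179 + 90 = 269°
+90° (square ↑): 269 + 90 = 359°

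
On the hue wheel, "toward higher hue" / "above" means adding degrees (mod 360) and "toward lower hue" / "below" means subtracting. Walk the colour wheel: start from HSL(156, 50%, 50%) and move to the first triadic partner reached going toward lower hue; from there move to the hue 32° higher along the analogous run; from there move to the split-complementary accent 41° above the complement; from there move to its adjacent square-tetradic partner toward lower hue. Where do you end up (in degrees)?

−120° (triadic ↓): 156 − 120 = 36°
+32° (analog 32° ↑): 36 + 32 = 68°
+221° (split-comp 41° ↑): 68 + 221 = 289°
−90° (square ↓): 289 − 90 = 199°

199°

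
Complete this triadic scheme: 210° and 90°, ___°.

330°

A triad places three hues 120° apart.
The full set through 90° is {90°, 210°, 330°}.
Given {90°, 210°}, the missing hue is 330°.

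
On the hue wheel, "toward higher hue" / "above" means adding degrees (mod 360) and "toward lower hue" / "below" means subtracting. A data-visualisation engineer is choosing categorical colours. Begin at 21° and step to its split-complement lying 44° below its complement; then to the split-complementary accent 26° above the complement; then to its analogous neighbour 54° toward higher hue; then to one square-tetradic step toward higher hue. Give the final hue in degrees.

147°

+136° (split-comp 44° ↓): 21 + 136 = 157°
+206° (split-comp 26° ↑): 157 + 206 = 363 → 363 − 360 = 3°
+54° (analog 54° ↑): 3 + 54 = 57°
+90° (square ↑): 57 + 90 = 147°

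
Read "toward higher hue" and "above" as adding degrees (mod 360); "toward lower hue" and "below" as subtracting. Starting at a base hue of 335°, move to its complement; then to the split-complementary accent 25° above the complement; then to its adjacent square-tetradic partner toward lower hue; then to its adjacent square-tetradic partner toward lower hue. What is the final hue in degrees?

180°

complement +180°: 335 + 180 = 515 → 515 − 360 = 155°
split-comp 25° ↑ +205°: 155 + 205 = 360 → 360 − 360 = 0°
square ↓ −90°: 0 − 90 = -90 → -90 + 360 = 270°
square ↓ −90°: 270 − 90 = 180°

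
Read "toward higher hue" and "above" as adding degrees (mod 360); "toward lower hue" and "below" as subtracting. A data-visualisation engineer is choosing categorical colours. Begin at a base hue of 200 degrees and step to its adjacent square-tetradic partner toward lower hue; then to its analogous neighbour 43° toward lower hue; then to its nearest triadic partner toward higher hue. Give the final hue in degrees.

square ↓ −90°: 200 − 90 = 110°
analog 43° ↓ −43°: 110 − 43 = 67°
triadic ↑ +120°: 67 + 120 = 187°

187°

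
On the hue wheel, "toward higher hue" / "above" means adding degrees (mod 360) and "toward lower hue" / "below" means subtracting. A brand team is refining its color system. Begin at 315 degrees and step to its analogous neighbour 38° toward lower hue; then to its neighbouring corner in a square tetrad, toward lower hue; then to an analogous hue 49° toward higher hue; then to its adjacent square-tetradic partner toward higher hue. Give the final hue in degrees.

326°

−38° (analog 38° ↓): 315 − 38 = 277°
−90° (square ↓): 277 − 90 = 187°
+49° (analog 49° ↑): 187 + 49 = 236°
+90° (square ↑): 236 + 90 = 326°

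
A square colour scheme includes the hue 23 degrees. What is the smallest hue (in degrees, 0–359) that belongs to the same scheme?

A square tetradic scheme places four hues every 90°.
The full set through 23° is {23°, 113°, 203°, 293°}.

23°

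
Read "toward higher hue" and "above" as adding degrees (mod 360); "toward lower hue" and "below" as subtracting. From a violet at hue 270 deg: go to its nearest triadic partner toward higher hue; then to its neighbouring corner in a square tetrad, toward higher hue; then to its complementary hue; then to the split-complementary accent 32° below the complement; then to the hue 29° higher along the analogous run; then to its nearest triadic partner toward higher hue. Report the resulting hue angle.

270 + 120 = 390 → 390 − 360 = 30°   (triadic ↑)
30 + 90 = 120°   (square ↑)
120 + 180 = 300°   (complement)
300 + 148 = 448 → 448 − 360 = 88°   (split-comp 32° ↓)
88 + 29 = 117°   (analog 29° ↑)
117 + 120 = 237°   (triadic ↑)

237°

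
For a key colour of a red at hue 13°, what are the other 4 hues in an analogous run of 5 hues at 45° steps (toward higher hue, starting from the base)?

Analogous hues sit every 45° along the wheel.
13 + 45 = 58°
13 + 90 = 103°
13 + 135 = 148°
13 + 180 = 193°

58°, 103°, 148° and 193°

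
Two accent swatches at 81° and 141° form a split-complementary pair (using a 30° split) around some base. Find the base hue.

291°

The accents sit 30° either side of the complement, so the complement is their short-arc midpoint on the wheel.
Short-arc midpoint of 81° and 141°: 111°.
Base is 180° from the complement: 111 − 180 = -69 → -69 + 360 = 291°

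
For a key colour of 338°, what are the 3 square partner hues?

68°, 158°, and 248°

A square tetradic scheme places four hues every 90°.
338 + 90 = 428 → 428 − 360 = 68°
338 + 180 = 518 → 518 − 360 = 158°
338 + 270 = 608 → 608 − 360 = 248°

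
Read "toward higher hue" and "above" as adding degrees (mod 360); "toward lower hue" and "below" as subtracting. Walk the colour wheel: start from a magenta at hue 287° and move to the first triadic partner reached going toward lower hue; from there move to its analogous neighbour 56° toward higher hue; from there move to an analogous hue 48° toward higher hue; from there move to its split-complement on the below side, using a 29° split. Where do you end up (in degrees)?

287 − 120 = 167°   (triadic ↓)
167 + 56 = 223°   (analog 56° ↑)
223 + 48 = 271°   (analog 48° ↑)
271 + 151 = 422 → 422 − 360 = 62°   (split-comp 29° ↓)

62°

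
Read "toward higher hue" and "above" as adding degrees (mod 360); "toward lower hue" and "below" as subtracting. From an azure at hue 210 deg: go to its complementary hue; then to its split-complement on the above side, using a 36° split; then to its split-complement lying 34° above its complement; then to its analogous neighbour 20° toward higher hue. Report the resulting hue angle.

120°

210 + 180 = 390 → 390 − 360 = 30°   (complement)
30 + 216 = 246°   (split-comp 36° ↑)
246 + 214 = 460 → 460 − 360 = 100°   (split-comp 34° ↑)
100 + 20 = 120°   (analog 20° ↑)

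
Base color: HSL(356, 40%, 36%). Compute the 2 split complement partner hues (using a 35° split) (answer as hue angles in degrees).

141° and 211°

Split-complementary hues sit 35° either side of the complement.
Complement of 356 degrees: 356 + 180 = 536 → 536 − 360 = 176°
176 − 35 = 141°
176 + 35 = 211°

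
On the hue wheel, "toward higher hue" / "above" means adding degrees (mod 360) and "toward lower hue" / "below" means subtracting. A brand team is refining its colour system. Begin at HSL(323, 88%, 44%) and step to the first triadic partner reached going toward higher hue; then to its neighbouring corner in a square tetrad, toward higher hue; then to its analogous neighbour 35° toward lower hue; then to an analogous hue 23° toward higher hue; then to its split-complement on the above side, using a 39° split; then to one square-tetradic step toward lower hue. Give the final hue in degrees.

290°

triadic ↑ +120°: 323 + 120 = 443 → 443 − 360 = 83°
square ↑ +90°: 83 + 90 = 173°
analog 35° ↓ −35°: 173 − 35 = 138°
analog 23° ↑ +23°: 138 + 23 = 161°
split-comp 39° ↑ +219°: 161 + 219 = 380 → 380 − 360 = 20°
square ↓ −90°: 20 − 90 = -70 → -70 + 360 = 290°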